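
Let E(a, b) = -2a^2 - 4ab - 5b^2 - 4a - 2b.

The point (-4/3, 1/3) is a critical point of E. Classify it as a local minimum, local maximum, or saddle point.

The Hessian of E is constant: H = [[-4, -4], [-4, -10]].
det(H) = (-4)·(-10) − (-4)² = 24.
det(H) > 0 and tr(H) = -14 < 0, so H is negative definite and the point is a local maximum.

local maximum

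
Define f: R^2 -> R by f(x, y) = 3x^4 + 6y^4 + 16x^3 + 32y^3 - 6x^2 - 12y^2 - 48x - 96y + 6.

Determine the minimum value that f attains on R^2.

f(x,y) separates as P(x) + Q(y) + 6, so its minimum is min P + min Q + 6.
P'(x) = 12(x - 1)(x + 1)(x + 4) vanishes at x ∈ {-4, -1, 1}; Q'(y) = 24(y - 1)(y + 1)(y + 4) vanishes at y ∈ {-4, -1, 1}.
Local minima of P (where P''>0): P(-4)=-160, P(1)=-35. Local minima of Q: Q(-4)=-320, Q(1)=-70.
So the global minimum of f is P(-4) + Q(-4) + 6 = -160 − 320 + 6 = -474, attained at (-4, -4).

-474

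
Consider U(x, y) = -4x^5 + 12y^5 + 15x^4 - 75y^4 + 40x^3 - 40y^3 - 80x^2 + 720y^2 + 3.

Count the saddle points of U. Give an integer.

U separates as a function of x plus a function of y, so ∇U=0 decouples.
∂U/∂x = -20x(x - 4)(x - 1)(x + 2) = 0 at x ∈ {-2, 0, 1, 4}; ∂U/∂y = 60y(y - 4)(y - 3)(y + 2) = 0 at y ∈ {-2, 0, 3, 4}.
The Hessian is diagonal: diag(U_xx, U_yy). Second derivatives: U_xx(-2)=720, U_xx(0)=-160, U_xx(1)=180, U_xx(4)=-1440; U_yy(-2)=-3600, U_yy(0)=1440, U_yy(3)=-900, U_yy(4)=1440.
Saddle points occur where the two diagonal entries have opposite signs: (-2, -2), (-2, 3), (0, 0), (0, 4), (1, -2), (1, 3), (4, 0), (4, 4). Count: 8.

8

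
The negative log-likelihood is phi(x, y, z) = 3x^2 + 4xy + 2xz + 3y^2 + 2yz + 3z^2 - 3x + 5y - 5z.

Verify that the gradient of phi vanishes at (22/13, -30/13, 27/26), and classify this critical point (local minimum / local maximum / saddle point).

local minimum

∇phi = (6x + 4y + 2z - 3, 4x + 6y + 2z + 5, 2x + 2y + 6z - 5); substituting (22/13, -30/13, 27/26) gives ∇phi = (0, 0, 0), so (22/13, -30/13, 27/26) is indeed a critical point.
The Hessian is constant: H = [[6, 4, 2], [4, 6, 2], [2, 2, 6]].
Leading principal minors: Δ₁ = 6, Δ₂ = 20, Δ₃ = 104.
All leading minors are positive, so H is positive definite: a local minimum.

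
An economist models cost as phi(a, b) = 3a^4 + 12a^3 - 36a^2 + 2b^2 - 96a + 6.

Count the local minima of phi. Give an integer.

phi separates as a function of a plus a function of b, so ∇phi=0 decouples.
∂phi/∂a = 12(a - 2)(a + 1)(a + 4) = 0 at a ∈ {-4, -1, 2}; ∂phi/∂b = 4b = 0 at b ∈ {0}.
The Hessian is diagonal: diag(phi_aa, phi_bb). Second derivatives: phi_aa(-4)=216, phi_aa(-1)=-108, phi_aa(2)=216; phi_bb(0)=4.
Local minima occur where both diagonal entries positive: (-4, 0), (2, 0). Count: 2.

2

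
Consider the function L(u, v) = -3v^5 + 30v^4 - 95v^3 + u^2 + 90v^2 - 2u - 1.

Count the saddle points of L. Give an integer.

L separates as a function of u plus a function of v, so ∇L=0 decouples.
∂L/∂u = 2(u - 1) = 0 at u ∈ {1}; ∂L/∂v = -15v(v - 4)(v - 3)(v - 1) = 0 at v ∈ {0, 1, 3, 4}.
The Hessian is diagonal: diag(L_uu, L_vv). Second derivatives: L_uu(1)=2; L_vv(0)=180, L_vv(1)=-90, L_vv(3)=90, L_vv(4)=-180.
Saddle points occur where the two diagonal entries have opposite signs: (1, 1), (1, 4). Count: 2.

2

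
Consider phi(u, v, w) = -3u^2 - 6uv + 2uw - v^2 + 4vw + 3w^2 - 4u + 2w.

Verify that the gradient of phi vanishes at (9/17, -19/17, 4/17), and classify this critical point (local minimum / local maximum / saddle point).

∇phi = (-6u - 6v + 2w - 4, -6u - 2v + 4w, 2u + 4v + 6w + 2); substituting (9/17, -19/17, 4/17) gives ∇phi = (0, 0, 0), so (9/17, -19/17, 4/17) is indeed a critical point.
The Hessian is constant: H = [[-6, -6, 2], [-6, -2, 4], [2, 4, 6]].
Leading principal minors: Δ₁ = -6, Δ₂ = -24, Δ₃ = -136.
The minors fit neither the all-positive nor the alternating-sign pattern, so H is indefinite: a saddle point.

saddle point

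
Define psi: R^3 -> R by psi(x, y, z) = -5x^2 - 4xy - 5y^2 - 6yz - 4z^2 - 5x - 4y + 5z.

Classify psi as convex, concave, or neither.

psi is quadratic, so its Hessian is the constant matrix H = [[-10, -4, 0], [-4, -10, -6], [0, -6, -8]].
Leading principal minors: -10, 84, -312.
Signs alternate −, +, − ⇒ H ≺ 0 ⇒ concave.

concave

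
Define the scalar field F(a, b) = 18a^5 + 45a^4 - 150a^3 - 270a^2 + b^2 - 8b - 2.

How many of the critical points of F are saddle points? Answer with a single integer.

F separates as a function of a plus a function of b, so ∇F=0 decouples.
∂F/∂a = 90a(a - 2)(a + 1)(a + 3) = 0 at a ∈ {-3, -1, 0, 2}; ∂F/∂b = 2(b - 4) = 0 at b ∈ {4}.
The Hessian is diagonal: diag(F_aa, F_bb). Second derivatives: F_aa(-3)=-2700, F_aa(-1)=540, F_aa(0)=-540, F_aa(2)=2700; F_bb(4)=2.
Saddle points occur where the two diagonal entries have opposite signs: (-3, 4), (0, 4). Count: 2.

2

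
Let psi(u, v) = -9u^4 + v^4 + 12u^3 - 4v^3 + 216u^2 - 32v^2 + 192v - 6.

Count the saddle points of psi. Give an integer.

psi separates as a function of u plus a function of v, so ∇psi=0 decouples.
∂psi/∂u = -36u(u - 4)(u + 3) = 0 at u ∈ {-3, 0, 4}; ∂psi/∂v = 4(v - 4)(v - 3)(v + 4) = 0 at v ∈ {-4, 3, 4}.
The Hessian is diagonal: diag(psi_uu, psi_vv). Second derivatives: psi_uu(-3)=-756, psi_uu(0)=432, psi_uu(4)=-1008; psi_vv(-4)=224, psi_vv(3)=-28, psi_vv(4)=32.
Saddle points occur where the two diagonal entries have opposite signs: (-3, -4), (-3, 4), (0, 3), (4, -4), (4, 4). Count: 5.

5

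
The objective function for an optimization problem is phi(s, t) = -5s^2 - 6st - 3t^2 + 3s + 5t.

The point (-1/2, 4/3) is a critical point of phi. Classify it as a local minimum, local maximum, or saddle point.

The Hessian of phi is constant: H = [[-10, -6], [-6, -6]].
det(H) = (-10)·(-6) − (-6)² = 24.
det(H) > 0 and tr(H) = -16 < 0, so H is negative definite and the point is a local maximum.

local maximum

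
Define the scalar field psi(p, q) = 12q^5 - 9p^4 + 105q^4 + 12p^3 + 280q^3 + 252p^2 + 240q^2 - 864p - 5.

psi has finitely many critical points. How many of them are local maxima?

4

psi separates as a function of p plus a function of q, so ∇psi=0 decouples.
∂psi/∂p = -36(p - 3)(p - 2)(p + 4) = 0 at p ∈ {-4, 2, 3}; ∂psi/∂q = 60q(q + 1)(q + 2)(q + 4) = 0 at q ∈ {-4, -2, -1, 0}.
The Hessian is diagonal: diag(psi_pp, psi_qq). Second derivatives: psi_pp(-4)=-1512, psi_pp(2)=216, psi_pp(3)=-252; psi_qq(-4)=-1440, psi_qq(-2)=240, psi_qq(-1)=-180, psi_qq(0)=480.
Local maxima occur where both diagonal entries negative: (-4, -4), (-4, -1), (3, -4), (3, -1). Count: 4.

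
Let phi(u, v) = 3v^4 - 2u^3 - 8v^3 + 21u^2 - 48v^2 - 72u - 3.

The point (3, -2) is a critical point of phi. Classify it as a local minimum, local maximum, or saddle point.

The mixed partial ∂²phi/∂u∂v is 0, so the Hessian at any point is diag(phi_uu, phi_vv) = diag(6(-2u + 7), 12(3v^2 - 4v - 8)).
At (3, -2): H = diag(6, 144).
Both eigenvalues are positive, so H is positive definite: a local minimum.

local minimum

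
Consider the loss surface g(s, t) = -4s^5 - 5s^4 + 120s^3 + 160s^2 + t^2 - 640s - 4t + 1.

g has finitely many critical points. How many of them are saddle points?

g separates as a function of s plus a function of t, so ∇g=0 decouples.
∂g/∂s = -20(s - 4)(s - 1)(s + 2)(s + 4) = 0 at s ∈ {-4, -2, 1, 4}; ∂g/∂t = 2(t - 2) = 0 at t ∈ {2}.
The Hessian is diagonal: diag(g_ss, g_tt). Second derivatives: g_ss(-4)=1600, g_ss(-2)=-720, g_ss(1)=900, g_ss(4)=-2880; g_tt(2)=2.
Saddle points occur where the two diagonal entries have opposite signs: (-2, 2), (4, 2). Count: 2.

2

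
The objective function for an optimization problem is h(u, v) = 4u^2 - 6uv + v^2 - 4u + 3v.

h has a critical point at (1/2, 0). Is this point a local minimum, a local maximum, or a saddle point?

saddle point

The Hessian of h is constant: H = [[8, -6], [-6, 2]].
det(H) = 8·2 − (-6)² = -20.
Since det(H) < 0, H is indefinite and the critical point is a saddle point.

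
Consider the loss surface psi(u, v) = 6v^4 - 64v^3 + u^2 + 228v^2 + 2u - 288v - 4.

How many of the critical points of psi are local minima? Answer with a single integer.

2

psi separates as a function of u plus a function of v, so ∇psi=0 decouples.
∂psi/∂u = 2(u + 1) = 0 at u ∈ {-1}; ∂psi/∂v = 24(v - 4)(v - 3)(v - 1) = 0 at v ∈ {1, 3, 4}.
The Hessian is diagonal: diag(psi_uu, psi_vv). Second derivatives: psi_uu(-1)=2; psi_vv(1)=144, psi_vv(3)=-48, psi_vv(4)=72.
Local minima occur where both diagonal entries positive: (-1, 1), (-1, 4). Count: 2.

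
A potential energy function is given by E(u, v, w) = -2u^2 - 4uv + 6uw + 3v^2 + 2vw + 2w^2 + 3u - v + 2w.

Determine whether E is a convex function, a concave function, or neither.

neither

E is quadratic, so its Hessian is the constant matrix H = [[-4, -4, 6], [-4, 6, 2], [6, 2, 4]].
Leading principal minors: -4, -40, -456.
Neither pattern holds ⇒ H is indefinite ⇒ neither convex nor concave.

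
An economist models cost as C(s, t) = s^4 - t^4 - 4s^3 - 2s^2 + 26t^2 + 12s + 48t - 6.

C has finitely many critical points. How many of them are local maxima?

C separates as a function of s plus a function of t, so ∇C=0 decouples.
∂C/∂s = 4(s - 3)(s - 1)(s + 1) = 0 at s ∈ {-1, 1, 3}; ∂C/∂t = -4(t - 4)(t + 1)(t + 3) = 0 at t ∈ {-3, -1, 4}.
The Hessian is diagonal: diag(C_ss, C_tt). Second derivatives: C_ss(-1)=32, C_ss(1)=-16, C_ss(3)=32; C_tt(-3)=-56, C_tt(-1)=40, C_tt(4)=-140.
Local maxima occur where both diagonal entries negative: (1, -3), (1, 4). Count: 2.

2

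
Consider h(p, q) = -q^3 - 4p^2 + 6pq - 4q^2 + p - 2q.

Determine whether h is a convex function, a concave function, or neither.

The term -q^3 is cubic, so the Hessian is not constant.
∂²h/∂q² = -6q - 8, which takes both signs as q varies (negative for sufficiently large q). A diagonal entry of the Hessian changing sign means the Hessian is neither positive- nor negative-semidefinite on all of R^2.

neither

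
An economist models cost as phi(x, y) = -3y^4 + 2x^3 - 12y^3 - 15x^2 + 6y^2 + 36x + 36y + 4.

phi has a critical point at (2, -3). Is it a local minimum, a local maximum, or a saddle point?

local maximum

The mixed partial ∂²phi/∂x∂y is 0, so the Hessian at any point is diag(phi_xx, phi_yy) = diag(6(2x - 5), 12(-3y^2 - 6y + 1)).
At (2, -3): H = diag(-6, -96).
Both eigenvalues are negative, so H is negative definite: a local maximum.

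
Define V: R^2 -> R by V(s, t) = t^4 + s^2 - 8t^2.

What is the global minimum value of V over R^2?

-16

V(s,t) separates as P(s) + Q(t), so its minimum is min P + min Q.
P'(s) = 2s vanishes at s ∈ {0}; Q'(t) = 4t(t - 2)(t + 2) vanishes at t ∈ {-2, 0, 2}.
Local minima of P (where P''>0): P(0)=0. Local minima of Q: Q(-2)=-16, Q(2)=-16.
So the global minimum of V is P(0) + Q(-2) = 0 − 16 = -16, attained at (0, -2).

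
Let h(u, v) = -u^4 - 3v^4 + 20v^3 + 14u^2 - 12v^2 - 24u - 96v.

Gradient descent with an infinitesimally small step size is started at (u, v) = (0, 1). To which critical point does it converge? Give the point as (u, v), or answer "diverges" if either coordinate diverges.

(1, 2)

h is separable, so gradient descent decouples: u follows -∂h/∂u, v follows -∂h/∂v.
∂h/∂u = -4(u - 2)(u - 1)(u + 3); at u=0 this is -24, so u increases.
∂h/∂v = -12(v - 4)(v - 2)(v + 1); at v=1 this is -72, so v increases.
u converges to its nearest critical value 1 (a local min of the u-part); v converges to 2. The iterate converges to (1, 2).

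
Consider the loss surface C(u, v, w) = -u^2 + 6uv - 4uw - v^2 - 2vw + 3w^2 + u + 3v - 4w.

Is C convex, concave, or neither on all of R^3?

neither

C is quadratic, so its Hessian is the constant matrix H = [[-2, 6, -4], [6, -2, -2], [-4, -2, 6]].
Leading principal minors: -2, -32, -56.
Neither pattern holds ⇒ H is indefinite ⇒ neither convex nor concave.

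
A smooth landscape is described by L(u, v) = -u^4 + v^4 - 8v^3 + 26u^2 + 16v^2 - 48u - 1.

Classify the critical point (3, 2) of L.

The mixed partial ∂²L/∂u∂v is 0, so the Hessian at any point is diag(L_uu, L_vv) = diag(4(-3u^2 + 13), 4(3v^2 - 12v + 8)).
At (3, 2): H = diag(-56, -16).
Both eigenvalues are negative, so H is negative definite: a local maximum.

local maximum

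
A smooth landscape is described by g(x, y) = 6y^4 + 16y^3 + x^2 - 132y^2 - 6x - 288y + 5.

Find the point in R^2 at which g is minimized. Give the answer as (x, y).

(3, 3)

g(x,y) separates as P(x) + Q(y) + 5, so its minimum is min P + min Q + 5.
P'(x) = 2x - 6 vanishes at x ∈ {3}; Q'(y) = 24(y - 3)(y + 1)(y + 4) vanishes at y ∈ {-4, -1, 3}.
Local minima of P (where P''>0): P(3)=-9. Local minima of Q: Q(-4)=-448, Q(3)=-1134.
So the global minimum of g is P(3) + Q(3) + 5 = -9 − 1134 + 5 = -1138, attained at (3, 3).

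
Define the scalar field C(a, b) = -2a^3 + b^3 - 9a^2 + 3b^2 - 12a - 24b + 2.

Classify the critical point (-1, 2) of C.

saddle point

The mixed partial ∂²C/∂a∂b is 0, so the Hessian at any point is diag(C_aa, C_bb) = diag(-6(2a + 3), 6(b + 1)).
At (-1, 2): H = diag(-6, 18).
The eigenvalues have opposite signs, so H is indefinite: a saddle point.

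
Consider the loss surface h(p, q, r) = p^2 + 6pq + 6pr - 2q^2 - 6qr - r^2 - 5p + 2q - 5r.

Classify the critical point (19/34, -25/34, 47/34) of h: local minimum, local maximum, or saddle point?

The Hessian is constant: H = [[2, 6, 6], [6, -4, -6], [6, -6, -2]].
Leading principal minors: Δ₁ = 2, Δ₂ = -44, Δ₃ = -272.
The minors fit neither the all-positive nor the alternating-sign pattern, so H is indefinite: a saddle point.

saddle point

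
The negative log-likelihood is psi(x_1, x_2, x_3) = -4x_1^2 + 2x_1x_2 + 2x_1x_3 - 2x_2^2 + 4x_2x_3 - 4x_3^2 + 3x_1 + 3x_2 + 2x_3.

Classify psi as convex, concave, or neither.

concave

psi is quadratic, so its Hessian is the constant matrix H = [[-8, 2, 2], [2, -4, 4], [2, 4, -8]].
Leading principal minors: -8, 28, -48.
Signs alternate −, +, − ⇒ H ≺ 0 ⇒ concave.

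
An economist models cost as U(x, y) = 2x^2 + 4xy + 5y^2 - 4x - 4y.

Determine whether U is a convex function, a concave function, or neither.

convex

U is quadratic, so its Hessian is the constant matrix H = [[4, 4], [4, 10]].
det(H) = 24, tr(H) = 14.
det(H) > 0 and tr(H) > 0, so H is positive definite everywhere: convex.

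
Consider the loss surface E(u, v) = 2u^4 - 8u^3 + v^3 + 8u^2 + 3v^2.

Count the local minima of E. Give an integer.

E separates as a function of u plus a function of v, so ∇E=0 decouples.
∂E/∂u = 8u(u - 2)(u - 1) = 0 at u ∈ {0, 1, 2}; ∂E/∂v = 3v(v + 2) = 0 at v ∈ {-2, 0}.
The Hessian is diagonal: diag(E_uu, E_vv). Second derivatives: E_uu(0)=16, E_uu(1)=-8, E_uu(2)=16; E_vv(-2)=-6, E_vv(0)=6.
Local minima occur where both diagonal entries positive: (0, 0), (2, 0). Count: 2.

2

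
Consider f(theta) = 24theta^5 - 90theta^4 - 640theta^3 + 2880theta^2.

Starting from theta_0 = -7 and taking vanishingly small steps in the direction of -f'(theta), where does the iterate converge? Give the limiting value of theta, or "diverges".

diverges

f'(theta) = 120theta(theta - 4)(theta - 3)(theta + 4), so f'(-7) = 277200.
Gradient descent moves in the -f' direction, i.e. theta is decreasing.
There is no critical point below theta=-7, and f' keeps the same sign, so the iterate runs off to −∞.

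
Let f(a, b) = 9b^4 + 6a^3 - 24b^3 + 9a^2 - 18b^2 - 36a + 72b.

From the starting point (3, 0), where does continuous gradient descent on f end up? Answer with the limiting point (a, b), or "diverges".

(1, -1)

f is separable, so gradient descent decouples: a follows -∂f/∂a, b follows -∂f/∂b.
∂f/∂a = 18(a - 1)(a + 2); at a=3 this is 180, so a decreases.
∂f/∂b = 36(b - 2)(b - 1)(b + 1); at b=0 this is 72, so b decreases.
a converges to its nearest critical value 1 (a local min of the a-part); b converges to -1. The iterate converges to (1, -1).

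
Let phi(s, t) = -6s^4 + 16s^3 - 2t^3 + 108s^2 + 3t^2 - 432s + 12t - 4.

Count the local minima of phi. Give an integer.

1

phi separates as a function of s plus a function of t, so ∇phi=0 decouples.
∂phi/∂s = -24(s - 3)(s - 2)(s + 3) = 0 at s ∈ {-3, 2, 3}; ∂phi/∂t = -6(t - 2)(t + 1) = 0 at t ∈ {-1, 2}.
The Hessian is diagonal: diag(phi_ss, phi_tt). Second derivatives: phi_ss(-3)=-720, phi_ss(2)=120, phi_ss(3)=-144; phi_tt(-1)=18, phi_tt(2)=-18.
Local minima occur where both diagonal entries positive: (2, -1). Count: 1.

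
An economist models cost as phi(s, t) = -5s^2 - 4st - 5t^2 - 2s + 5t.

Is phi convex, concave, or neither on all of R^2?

phi is quadratic, so its Hessian is the constant matrix H = [[-10, -4], [-4, -10]].
det(H) = 84, tr(H) = -20.
det(H) > 0 and tr(H) < 0, so H is negative definite everywhere: concave.

concave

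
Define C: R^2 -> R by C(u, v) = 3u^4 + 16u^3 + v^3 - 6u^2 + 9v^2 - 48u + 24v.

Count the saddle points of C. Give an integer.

3

C separates as a function of u plus a function of v, so ∇C=0 decouples.
∂C/∂u = 12(u - 1)(u + 1)(u + 4) = 0 at u ∈ {-4, -1, 1}; ∂C/∂v = 3(v + 2)(v + 4) = 0 at v ∈ {-4, -2}.
The Hessian is diagonal: diag(C_uu, C_vv). Second derivatives: C_uu(-4)=180, C_uu(-1)=-72, C_uu(1)=120; C_vv(-4)=-6, C_vv(-2)=6.
Saddle points occur where the two diagonal entries have opposite signs: (-4, -4), (-1, -2), (1, -4). Count: 3.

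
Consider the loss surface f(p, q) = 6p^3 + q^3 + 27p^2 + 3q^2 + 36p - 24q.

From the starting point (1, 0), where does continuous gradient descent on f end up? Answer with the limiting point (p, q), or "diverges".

(-1, 2)

f is separable, so gradient descent decouples: p follows -∂f/∂p, q follows -∂f/∂q.
∂f/∂p = 18(p + 1)(p + 2); at p=1 this is 108, so p decreases.
∂f/∂q = 3(q - 2)(q + 4); at q=0 this is -24, so q increases.
p converges to its nearest critical value -1 (a local min of the p-part); q converges to 2. The iterate converges to (-1, 2).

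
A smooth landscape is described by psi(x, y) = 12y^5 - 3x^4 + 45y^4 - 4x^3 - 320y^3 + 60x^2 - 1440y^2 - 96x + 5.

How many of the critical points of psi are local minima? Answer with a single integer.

psi separates as a function of x plus a function of y, so ∇psi=0 decouples.
∂psi/∂x = -12(x - 2)(x - 1)(x + 4) = 0 at x ∈ {-4, 1, 2}; ∂psi/∂y = 60y(y - 4)(y + 3)(y + 4) = 0 at y ∈ {-4, -3, 0, 4}.
The Hessian is diagonal: diag(psi_xx, psi_yy). Second derivatives: psi_xx(-4)=-360, psi_xx(1)=60, psi_xx(2)=-72; psi_yy(-4)=-1920, psi_yy(-3)=1260, psi_yy(0)=-2880, psi_yy(4)=13440.
Local minima occur where both diagonal entries positive: (1, -3), (1, 4). Count: 2.

2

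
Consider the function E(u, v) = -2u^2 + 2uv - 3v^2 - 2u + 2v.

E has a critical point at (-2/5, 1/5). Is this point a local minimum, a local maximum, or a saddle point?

The Hessian of E is constant: H = [[-4, 2], [2, -6]].
det(H) = (-4)·(-6) − 2² = 20.
det(H) > 0 and tr(H) = -10 < 0, so H is negative definite and the point is a local maximum.

local maximum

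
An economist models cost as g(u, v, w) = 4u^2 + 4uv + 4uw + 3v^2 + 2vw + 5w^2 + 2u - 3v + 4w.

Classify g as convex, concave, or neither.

g is quadratic, so its Hessian is the constant matrix H = [[8, 4, 4], [4, 6, 2], [4, 2, 10]].
Leading principal minors: 8, 32, 256.
All positive ⇒ H ≻ 0 ⇒ convex.

convex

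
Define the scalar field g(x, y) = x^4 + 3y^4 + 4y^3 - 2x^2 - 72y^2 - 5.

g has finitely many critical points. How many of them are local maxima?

g separates as a function of x plus a function of y, so ∇g=0 decouples.
∂g/∂x = 4x(x - 1)(x + 1) = 0 at x ∈ {-1, 0, 1}; ∂g/∂y = 12y(y - 3)(y + 4) = 0 at y ∈ {-4, 0, 3}.
The Hessian is diagonal: diag(g_xx, g_yy). Second derivatives: g_xx(-1)=8, g_xx(0)=-4, g_xx(1)=8; g_yy(-4)=336, g_yy(0)=-144, g_yy(3)=252.
Local maxima occur where both diagonal entries negative: (0, 0). Count: 1.

1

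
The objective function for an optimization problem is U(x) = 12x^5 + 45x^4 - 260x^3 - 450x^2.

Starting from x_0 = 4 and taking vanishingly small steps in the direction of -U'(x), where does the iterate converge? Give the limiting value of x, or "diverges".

U'(x) = 60x(x - 3)(x + 1)(x + 5), so U'(4) = 10800.
Gradient descent moves in the -U' direction, i.e. x is decreasing.
The nearest critical point in that direction is x = 3, where U'' = 5760 > 0 (a local minimum). The iterate converges there.

3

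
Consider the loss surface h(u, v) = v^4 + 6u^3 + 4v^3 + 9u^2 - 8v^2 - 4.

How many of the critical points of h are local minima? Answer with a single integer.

2

h separates as a function of u plus a function of v, so ∇h=0 decouples.
∂h/∂u = 18u(u + 1) = 0 at u ∈ {-1, 0}; ∂h/∂v = 4v(v - 1)(v + 4) = 0 at v ∈ {-4, 0, 1}.
The Hessian is diagonal: diag(h_uu, h_vv). Second derivatives: h_uu(-1)=-18, h_uu(0)=18; h_vv(-4)=80, h_vv(0)=-16, h_vv(1)=20.
Local minima occur where both diagonal entries positive: (0, -4), (0, 1). Count: 2.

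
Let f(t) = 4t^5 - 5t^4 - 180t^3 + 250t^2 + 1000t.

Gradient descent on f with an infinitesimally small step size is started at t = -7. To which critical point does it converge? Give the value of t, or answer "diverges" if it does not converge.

diverges

f'(t) = 20(t - 5)(t - 2)(t + 1)(t + 5), so f'(-7) = 25920.
Gradient descent moves in the -f' direction, i.e. t is decreasing.
There is no critical point below t=-7, and f' keeps the same sign, so the iterate runs off to −∞.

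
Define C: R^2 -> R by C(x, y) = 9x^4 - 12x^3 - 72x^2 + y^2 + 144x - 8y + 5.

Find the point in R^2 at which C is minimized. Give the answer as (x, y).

(-2, 4)

C(x,y) separates as P(x) + Q(y) + 5, so its minimum is min P + min Q + 5.
P'(x) = 36(x - 2)(x - 1)(x + 2) vanishes at x ∈ {-2, 1, 2}; Q'(y) = 2y - 8 vanishes at y ∈ {4}.
Local minima of P (where P''>0): P(-2)=-336, P(2)=48. Local minima of Q: Q(4)=-16.
So the global minimum of C is P(-2) + Q(4) + 5 = -336 − 16 + 5 = -347, attained at (-2, 4).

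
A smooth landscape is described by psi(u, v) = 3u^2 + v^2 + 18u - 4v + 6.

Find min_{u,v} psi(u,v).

psi(u,v) separates as P(u) + Q(v) + 6, so its minimum is min P + min Q + 6.
P'(u) = 6u + 18 vanishes at u ∈ {-3}; Q'(v) = 2v - 4 vanishes at v ∈ {2}.
Local minima of P (where P''>0): P(-3)=-27. Local minima of Q: Q(2)=-4.
So the global minimum of psi is P(-3) + Q(2) + 6 = -27 − 4 + 6 = -25, attained at (-3, 2).

-25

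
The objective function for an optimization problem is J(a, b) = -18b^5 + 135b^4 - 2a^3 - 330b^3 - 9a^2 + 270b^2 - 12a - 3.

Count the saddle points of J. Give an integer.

4

J separates as a function of a plus a function of b, so ∇J=0 decouples.
∂J/∂a = -6(a + 1)(a + 2) = 0 at a ∈ {-2, -1}; ∂J/∂b = -90b(b - 3)(b - 2)(b - 1) = 0 at b ∈ {0, 1, 2, 3}.
The Hessian is diagonal: diag(J_aa, J_bb). Second derivatives: J_aa(-2)=6, J_aa(-1)=-6; J_bb(0)=540, J_bb(1)=-180, J_bb(2)=180, J_bb(3)=-540.
Saddle points occur where the two diagonal entries have opposite signs: (-2, 1), (-2, 3), (-1, 0), (-1, 2). Count: 4.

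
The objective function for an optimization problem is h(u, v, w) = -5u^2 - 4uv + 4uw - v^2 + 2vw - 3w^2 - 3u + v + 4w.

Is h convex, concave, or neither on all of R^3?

h is quadratic, so its Hessian is the constant matrix H = [[-10, -4, 4], [-4, -2, 2], [4, 2, -6]].
Leading principal minors: -10, 4, -16.
Signs alternate −, +, − ⇒ H ≺ 0 ⇒ concave.

concave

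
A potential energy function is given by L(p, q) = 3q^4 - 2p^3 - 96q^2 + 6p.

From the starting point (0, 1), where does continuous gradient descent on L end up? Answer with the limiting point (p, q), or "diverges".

L is separable, so gradient descent decouples: p follows -∂L/∂p, q follows -∂L/∂q.
∂L/∂p = -6(p - 1)(p + 1); at p=0 this is 6, so p decreases.
∂L/∂q = 12q(q - 4)(q + 4); at q=1 this is -180, so q increases.
p converges to its nearest critical value -1 (a local min of the p-part); q converges to 4. The iterate converges to (-1, 4).

(-1, 4)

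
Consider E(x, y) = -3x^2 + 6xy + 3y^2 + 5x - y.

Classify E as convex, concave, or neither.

E is quadratic, so its Hessian is the constant matrix H = [[-6, 6], [6, 6]].
det(H) = -72, tr(H) = 0.
det(H) < 0, so H is indefinite: neither convex nor concave.

neither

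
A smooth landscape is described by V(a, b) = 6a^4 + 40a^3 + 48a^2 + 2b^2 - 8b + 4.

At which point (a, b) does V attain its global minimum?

V(a,b) separates as P(a) + Q(b) + 4, so its minimum is min P + min Q + 4.
P'(a) = 24a(a + 1)(a + 4) vanishes at a ∈ {-4, -1, 0}; Q'(b) = 4b - 8 vanishes at b ∈ {2}.
Local minima of P (where P''>0): P(-4)=-256, P(0)=0. Local minima of Q: Q(2)=-8.
So the global minimum of V is P(-4) + Q(2) + 4 = -256 − 8 + 4 = -260, attained at (-4, 2).

(-4, 2)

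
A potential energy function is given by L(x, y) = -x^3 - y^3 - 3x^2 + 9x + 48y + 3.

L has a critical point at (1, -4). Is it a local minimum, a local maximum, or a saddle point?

The mixed partial ∂²L/∂x∂y is 0, so the Hessian at any point is diag(L_xx, L_yy) = diag(-6(x + 1), -6y).
At (1, -4): H = diag(-12, 24).
The eigenvalues have opposite signs, so H is indefinite: a saddle point.

saddle point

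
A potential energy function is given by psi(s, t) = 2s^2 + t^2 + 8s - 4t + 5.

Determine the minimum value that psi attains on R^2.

psi(s,t) separates as P(s) + Q(t) + 5, so its minimum is min P + min Q + 5.
P'(s) = 4s + 8 vanishes at s ∈ {-2}; Q'(t) = 2(t - 2) vanishes at t ∈ {2}.
Local minima of P (where P''>0): P(-2)=-8. Local minima of Q: Q(2)=-4.
So the global minimum of psi is P(-2) + Q(2) + 5 = -8 − 4 + 5 = -7, attained at (-2, 2).

-7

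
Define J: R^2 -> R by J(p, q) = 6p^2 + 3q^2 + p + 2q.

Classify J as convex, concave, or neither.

convex

J is quadratic, so its Hessian is the constant matrix H = [[12, 0], [0, 6]].
det(H) = 72, tr(H) = 18.
det(H) > 0 and tr(H) > 0, so H is positive definite everywhere: convex.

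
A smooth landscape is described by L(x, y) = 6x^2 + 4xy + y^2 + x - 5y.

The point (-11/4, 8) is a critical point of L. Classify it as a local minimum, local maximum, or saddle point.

local minimum

The Hessian of L is constant: H = [[12, 4], [4, 2]].
det(H) = 12·2 − 4² = 8.
det(H) > 0 and tr(H) = 14 > 0, so H is positive definite and the point is a local minimum.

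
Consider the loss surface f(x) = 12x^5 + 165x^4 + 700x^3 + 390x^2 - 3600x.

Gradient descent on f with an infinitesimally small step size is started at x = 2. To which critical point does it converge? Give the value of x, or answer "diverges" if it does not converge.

1

f'(x) = 60(x - 1)(x + 3)(x + 4)(x + 5), so f'(2) = 12600.
Gradient descent moves in the -f' direction, i.e. x is decreasing.
The nearest critical point in that direction is x = 1, where f'' = 7200 > 0 (a local minimum). The iterate converges there.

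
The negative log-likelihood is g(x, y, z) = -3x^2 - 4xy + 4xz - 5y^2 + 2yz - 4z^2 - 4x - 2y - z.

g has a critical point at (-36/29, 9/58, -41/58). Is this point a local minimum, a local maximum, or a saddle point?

local maximum

The Hessian is constant: H = [[-6, -4, 4], [-4, -10, 2], [4, 2, -8]].
Leading principal minors: Δ₁ = -6, Δ₂ = 44, Δ₃ = -232.
The minors alternate sign starting negative (−, +, −), so H is negative definite: a local maximum.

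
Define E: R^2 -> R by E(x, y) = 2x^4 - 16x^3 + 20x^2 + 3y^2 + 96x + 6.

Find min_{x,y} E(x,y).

-52

E(x,y) separates as P(x) + Q(y) + 6, so its minimum is min P + min Q + 6.
P'(x) = 8(x - 4)(x - 3)(x + 1) vanishes at x ∈ {-1, 3, 4}; Q'(y) = 6y vanishes at y ∈ {0}.
Local minima of P (where P''>0): P(-1)=-58, P(4)=192. Local minima of Q: Q(0)=0.
So the global minimum of E is P(-1) + Q(0) + 6 = -58 + 0 + 6 = -52, attained at (-1, 0).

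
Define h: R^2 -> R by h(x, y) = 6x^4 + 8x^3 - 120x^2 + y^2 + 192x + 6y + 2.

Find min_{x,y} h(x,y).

-1671

h(x,y) separates as P(x) + Q(y) + 2, so its minimum is min P + min Q + 2.
P'(x) = 24(x - 2)(x - 1)(x + 4) vanishes at x ∈ {-4, 1, 2}; Q'(y) = 2y + 6 vanishes at y ∈ {-3}.
Local minima of P (where P''>0): P(-4)=-1664, P(2)=64. Local minima of Q: Q(-3)=-9.
So the global minimum of h is P(-4) + Q(-3) + 2 = -1664 − 9 + 2 = -1671, attained at (-4, -3).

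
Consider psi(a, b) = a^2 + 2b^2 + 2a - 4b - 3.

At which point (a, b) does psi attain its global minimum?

(-1, 1)

psi(a,b) separates as P(a) + Q(b) − 3, so its minimum is min P + min Q − 3.
P'(a) = 2a + 2 vanishes at a ∈ {-1}; Q'(b) = 4b - 4 vanishes at b ∈ {1}.
Local minima of P (where P''>0): P(-1)=-1. Local minima of Q: Q(1)=-2.
So the global minimum of psi is P(-1) + Q(1) − 3 = -1 − 2 − 3 = -6, attained at (-1, 1).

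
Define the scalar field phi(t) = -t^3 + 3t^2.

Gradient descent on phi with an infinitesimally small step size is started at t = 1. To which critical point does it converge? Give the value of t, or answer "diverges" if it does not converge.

0

phi'(t) = -3t(t - 2), so phi'(1) = 3.
Gradient descent moves in the -phi' direction, i.e. t is decreasing.
The nearest critical point in that direction is t = 0, where phi'' = 6 > 0 (a local minimum). The iterate converges there.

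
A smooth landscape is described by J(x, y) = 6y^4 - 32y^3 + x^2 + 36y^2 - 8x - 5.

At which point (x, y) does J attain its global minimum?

(4, 3)

J(x,y) separates as P(x) + Q(y) − 5, so its minimum is min P + min Q − 5.
P'(x) = 2x - 8 vanishes at x ∈ {4}; Q'(y) = 24y(y - 3)(y - 1) vanishes at y ∈ {0, 1, 3}.
Local minima of P (where P''>0): P(4)=-16. Local minima of Q: Q(0)=0, Q(3)=-54.
So the global minimum of J is P(4) + Q(3) − 5 = -16 − 54 − 5 = -75, attained at (4, 3).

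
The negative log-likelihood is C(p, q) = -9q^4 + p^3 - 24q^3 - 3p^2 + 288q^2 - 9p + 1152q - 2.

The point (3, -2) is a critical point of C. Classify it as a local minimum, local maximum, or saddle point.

local minimum

The mixed partial ∂²C/∂p∂q is 0, so the Hessian at any point is diag(C_pp, C_qq) = diag(6(p - 1), 36(-3q^2 - 4q + 16)).
At (3, -2): H = diag(12, 432).
Both eigenvalues are positive, so H is positive definite: a local minimum.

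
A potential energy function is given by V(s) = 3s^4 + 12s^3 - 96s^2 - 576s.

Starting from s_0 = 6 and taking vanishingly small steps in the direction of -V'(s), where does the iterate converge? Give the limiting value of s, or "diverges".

V'(s) = 12(s - 4)(s + 3)(s + 4), so V'(6) = 2160.
Gradient descent moves in the -V' direction, i.e. s is decreasing.
The nearest critical point in that direction is s = 4, where V'' = 672 > 0 (a local minimum). The iterate converges there.

4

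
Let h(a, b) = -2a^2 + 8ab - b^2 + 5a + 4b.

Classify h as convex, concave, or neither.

neither

h is quadratic, so its Hessian is the constant matrix H = [[-4, 8], [8, -2]].
det(H) = -56, tr(H) = -6.
det(H) < 0, so H is indefinite: neither convex nor concave.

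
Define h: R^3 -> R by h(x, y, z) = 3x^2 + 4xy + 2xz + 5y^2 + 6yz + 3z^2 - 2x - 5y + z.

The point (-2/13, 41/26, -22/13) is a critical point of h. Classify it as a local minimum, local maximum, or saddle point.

The Hessian is constant: H = [[6, 4, 2], [4, 10, 6], [2, 6, 6]].
Leading principal minors: Δ₁ = 6, Δ₂ = 44, Δ₃ = 104.
All leading minors are positive, so H is positive definite: a local minimum.

local minimum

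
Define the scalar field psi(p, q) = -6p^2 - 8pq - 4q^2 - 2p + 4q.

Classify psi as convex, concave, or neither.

concave

psi is quadratic, so its Hessian is the constant matrix H = [[-12, -8], [-8, -8]].
det(H) = 32, tr(H) = -20.
det(H) > 0 and tr(H) < 0, so H is negative definite everywhere: concave.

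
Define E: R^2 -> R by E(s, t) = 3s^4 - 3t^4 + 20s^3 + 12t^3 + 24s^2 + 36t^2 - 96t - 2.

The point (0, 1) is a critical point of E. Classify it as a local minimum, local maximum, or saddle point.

The mixed partial ∂²E/∂s∂t is 0, so the Hessian at any point is diag(E_ss, E_tt) = diag(12(3s^2 + 10s + 4), 36(-t^2 + 2t + 2)).
At (0, 1): H = diag(48, 108).
Both eigenvalues are positive, so H is positive definite: a local minimum.

local minimum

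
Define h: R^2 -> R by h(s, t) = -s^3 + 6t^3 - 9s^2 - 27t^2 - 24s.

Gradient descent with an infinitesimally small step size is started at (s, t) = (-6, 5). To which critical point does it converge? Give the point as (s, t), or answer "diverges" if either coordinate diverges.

(-4, 3)

h is separable, so gradient descent decouples: s follows -∂h/∂s, t follows -∂h/∂t.
∂h/∂s = -3(s + 2)(s + 4); at s=-6 this is -24, so s increases.
∂h/∂t = 18t(t - 3); at t=5 this is 180, so t decreases.
s converges to its nearest critical value -4 (a local min of the s-part); t converges to 3. The iterate converges to (-4, 3).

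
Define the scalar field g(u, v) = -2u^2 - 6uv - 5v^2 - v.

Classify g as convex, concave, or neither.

g is quadratic, so its Hessian is the constant matrix H = [[-4, -6], [-6, -10]].
det(H) = 4, tr(H) = -14.
det(H) > 0 and tr(H) < 0, so H is negative definite everywhere: concave.

concave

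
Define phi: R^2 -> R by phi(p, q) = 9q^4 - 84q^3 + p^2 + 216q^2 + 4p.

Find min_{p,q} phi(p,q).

phi(p,q) separates as A(p) + B(q), so its minimum is min A + min B.
A'(p) = 2p + 4 vanishes at p ∈ {-2}; B'(q) = 36q(q - 4)(q - 3) vanishes at q ∈ {0, 3, 4}.
Local minima of A (where A''>0): A(-2)=-4. Local minima of B: B(0)=0, B(4)=384.
So the global minimum of phi is A(-2) + B(0) = -4 + 0 = -4, attained at (-2, 0).

-4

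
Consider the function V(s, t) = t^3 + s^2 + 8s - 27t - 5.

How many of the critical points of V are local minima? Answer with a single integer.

V separates as a function of s plus a function of t, so ∇V=0 decouples.
∂V/∂s = 2(s + 4) = 0 at s ∈ {-4}; ∂V/∂t = 3(t - 3)(t + 3) = 0 at t ∈ {-3, 3}.
The Hessian is diagonal: diag(V_ss, V_tt). Second derivatives: V_ss(-4)=2; V_tt(-3)=-18, V_tt(3)=18.
Local minima occur where both diagonal entries positive: (-4, 3). Count: 1.

1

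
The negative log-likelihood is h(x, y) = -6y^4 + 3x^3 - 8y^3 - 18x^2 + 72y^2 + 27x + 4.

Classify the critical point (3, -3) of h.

saddle point

The mixed partial ∂²h/∂x∂y is 0, so the Hessian at any point is diag(h_xx, h_yy) = diag(18(x - 2), 24(-3y^2 - 2y + 6)).
At (3, -3): H = diag(18, -360).
The eigenvalues have opposite signs, so H is indefinite: a saddle point.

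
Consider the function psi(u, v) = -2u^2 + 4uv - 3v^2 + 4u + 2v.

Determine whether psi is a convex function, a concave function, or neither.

psi is quadratic, so its Hessian is the constant matrix H = [[-4, 4], [4, -6]].
det(H) = 8, tr(H) = -10.
det(H) > 0 and tr(H) < 0, so H is negative definite everywhere: concave.

concave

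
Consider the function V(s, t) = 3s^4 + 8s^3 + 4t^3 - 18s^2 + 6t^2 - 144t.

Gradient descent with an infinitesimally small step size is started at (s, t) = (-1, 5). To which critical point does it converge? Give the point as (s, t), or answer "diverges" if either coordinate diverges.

(-3, 3)

V is separable, so gradient descent decouples: s follows -∂V/∂s, t follows -∂V/∂t.
∂V/∂s = 12s(s - 1)(s + 3); at s=-1 this is 48, so s decreases.
∂V/∂t = 12(t - 3)(t + 4); at t=5 this is 216, so t decreases.
s converges to its nearest critical value -3 (a local min of the s-part); t converges to 3. The iterate converges to (-3, 3).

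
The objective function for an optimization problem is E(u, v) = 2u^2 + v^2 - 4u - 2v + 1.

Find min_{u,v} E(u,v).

-2

E(u,v) separates as P(u) + Q(v) + 1, so its minimum is min P + min Q + 1.
P'(u) = 4u - 4 vanishes at u ∈ {1}; Q'(v) = 2v - 2 vanishes at v ∈ {1}.
Local minima of P (where P''>0): P(1)=-2. Local minima of Q: Q(1)=-1.
So the global minimum of E is P(1) + Q(1) + 1 = -2 − 1 + 1 = -2, attained at (1, 1).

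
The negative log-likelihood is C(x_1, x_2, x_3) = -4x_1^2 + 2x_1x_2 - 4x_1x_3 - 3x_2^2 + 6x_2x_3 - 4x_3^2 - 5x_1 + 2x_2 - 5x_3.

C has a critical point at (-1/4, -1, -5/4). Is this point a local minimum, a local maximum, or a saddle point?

The Hessian is constant: H = [[-8, 2, -4], [2, -6, 6], [-4, 6, -8]].
Leading principal minors: Δ₁ = -8, Δ₂ = 44, Δ₃ = -64.
The minors alternate sign starting negative (−, +, −), so H is negative definite: a local maximum.

local maximum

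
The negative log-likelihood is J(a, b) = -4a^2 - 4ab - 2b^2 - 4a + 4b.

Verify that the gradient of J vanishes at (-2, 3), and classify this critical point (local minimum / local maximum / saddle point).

∇J = (-8a - 4b - 4, -4a - 4b + 4); substituting (-2, 3) gives ∇J = (0, 0), so (-2, 3) is indeed a critical point.
The Hessian of J is constant: H = [[-8, -4], [-4, -4]].
det(H) = (-8)·(-4) − (-4)² = 16.
det(H) > 0 and tr(H) = -12 < 0, so H is negative definite and the point is a local maximum.

local maximum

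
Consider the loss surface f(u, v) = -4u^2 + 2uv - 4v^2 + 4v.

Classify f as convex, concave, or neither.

concave

f is quadratic, so its Hessian is the constant matrix H = [[-8, 2], [2, -8]].
det(H) = 60, tr(H) = -16.
det(H) > 0 and tr(H) < 0, so H is negative definite everywhere: concave.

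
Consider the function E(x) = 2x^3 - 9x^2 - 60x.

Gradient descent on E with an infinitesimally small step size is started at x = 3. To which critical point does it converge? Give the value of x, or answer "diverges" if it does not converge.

5

E'(x) = 6(x - 5)(x + 2), so E'(3) = -60.
Gradient descent moves in the -E' direction, i.e. x is increasing.
The nearest critical point in that direction is x = 5, where E'' = 42 > 0 (a local minimum). The iterate converges there.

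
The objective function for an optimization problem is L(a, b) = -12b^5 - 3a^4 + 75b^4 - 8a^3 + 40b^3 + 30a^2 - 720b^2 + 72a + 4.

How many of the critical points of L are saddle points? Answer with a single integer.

6

L separates as a function of a plus a function of b, so ∇L=0 decouples.
∂L/∂a = -12(a - 2)(a + 1)(a + 3) = 0 at a ∈ {-3, -1, 2}; ∂L/∂b = -60b(b - 4)(b - 3)(b + 2) = 0 at b ∈ {-2, 0, 3, 4}.
The Hessian is diagonal: diag(L_aa, L_bb). Second derivatives: L_aa(-3)=-120, L_aa(-1)=72, L_aa(2)=-180; L_bb(-2)=3600, L_bb(0)=-1440, L_bb(3)=900, L_bb(4)=-1440.
Saddle points occur where the two diagonal entries have opposite signs: (-3, -2), (-3, 3), (-1, 0), (-1, 4), (2, -2), (2, 3). Count: 6.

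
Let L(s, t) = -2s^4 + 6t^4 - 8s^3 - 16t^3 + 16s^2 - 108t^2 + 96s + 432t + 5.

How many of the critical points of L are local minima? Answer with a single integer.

L separates as a function of s plus a function of t, so ∇L=0 decouples.
∂L/∂s = -8(s - 2)(s + 2)(s + 3) = 0 at s ∈ {-3, -2, 2}; ∂L/∂t = 24(t - 3)(t - 2)(t + 3) = 0 at t ∈ {-3, 2, 3}.
The Hessian is diagonal: diag(L_ss, L_tt). Second derivatives: L_ss(-3)=-40, L_ss(-2)=32, L_ss(2)=-160; L_tt(-3)=720, L_tt(2)=-120, L_tt(3)=144.
Local minima occur where both diagonal entries positive: (-2, -3), (-2, 3). Count: 2.

2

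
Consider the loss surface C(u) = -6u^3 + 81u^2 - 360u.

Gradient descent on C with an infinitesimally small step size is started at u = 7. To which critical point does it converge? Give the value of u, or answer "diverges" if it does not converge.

diverges

C'(u) = -18(u - 5)(u - 4), so C'(7) = -108.
Gradient descent moves in the -C' direction, i.e. u is increasing.
There is no critical point above u=7, and C' keeps the same sign, so the iterate runs off to +∞.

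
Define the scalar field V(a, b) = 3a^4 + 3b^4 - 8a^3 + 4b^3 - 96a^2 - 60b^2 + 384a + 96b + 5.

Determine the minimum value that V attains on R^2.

-2619

V(a,b) separates as P(a) + Q(b) + 5, so its minimum is min P + min Q + 5.
P'(a) = 12(a - 4)(a - 2)(a + 4) vanishes at a ∈ {-4, 2, 4}; Q'(b) = 12(b - 2)(b - 1)(b + 4) vanishes at b ∈ {-4, 1, 2}.
Local minima of P (where P''>0): P(-4)=-1792, P(4)=256. Local minima of Q: Q(-4)=-832, Q(2)=32.
So the global minimum of V is P(-4) + Q(-4) + 5 = -1792 − 832 + 5 = -2619, attained at (-4, -4).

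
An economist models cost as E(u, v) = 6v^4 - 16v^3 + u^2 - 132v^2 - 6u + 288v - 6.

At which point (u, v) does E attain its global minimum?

E(u,v) separates as P(u) + Q(v) − 6, so its minimum is min P + min Q − 6.
P'(u) = 2u - 6 vanishes at u ∈ {3}; Q'(v) = 24(v - 4)(v - 1)(v + 3) vanishes at v ∈ {-3, 1, 4}.
Local minima of P (where P''>0): P(3)=-9. Local minima of Q: Q(-3)=-1134, Q(4)=-448.
So the global minimum of E is P(3) + Q(-3) − 6 = -9 − 1134 − 6 = -1149, attained at (3, -3).

(3, -3)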